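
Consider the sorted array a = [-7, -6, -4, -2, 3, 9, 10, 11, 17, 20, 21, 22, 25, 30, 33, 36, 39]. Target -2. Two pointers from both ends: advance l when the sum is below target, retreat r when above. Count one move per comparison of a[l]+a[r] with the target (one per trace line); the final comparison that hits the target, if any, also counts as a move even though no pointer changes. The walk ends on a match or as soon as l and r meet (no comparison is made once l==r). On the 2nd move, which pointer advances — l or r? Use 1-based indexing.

l=1 r=17: -7+39=32 >-2, r--
l=1 r=16: -7+36=29 >-2, r--

r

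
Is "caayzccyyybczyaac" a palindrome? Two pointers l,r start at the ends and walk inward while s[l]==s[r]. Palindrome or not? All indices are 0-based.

l=0 r=16: 'c'=='c', l++,r--
l=1 r=15: 'a'=='a', l++,r--
l=2 r=14: 'a'=='a', l++,r--
l=3 r=13: 'y'=='y', l++,r--
l=4 r=12: 'z'=='z', l++,r--
l=5 r=11: 'c'=='c', l++,r--
l=6 r=10: 'c'!='b', stop

not a palindrome (mismatch at 6,10)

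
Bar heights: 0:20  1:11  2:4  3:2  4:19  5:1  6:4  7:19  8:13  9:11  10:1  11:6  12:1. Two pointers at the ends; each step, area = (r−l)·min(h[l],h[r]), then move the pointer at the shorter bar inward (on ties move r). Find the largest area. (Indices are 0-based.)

max area = 133

l=0 r=12: min(20,1)*12=12 best=12 *, r--
l=0 r=11: min(20,6)*11=66 best=66 *, r--
l=0 r=10: min(20,1)*10=10 best=66, r--
l=0 r=9: min(20,11)*9=99 best=99 *, r--
l=0 r=8: min(20,13)*8=104 best=104 *, r--
l=0 r=7: min(20,19)*7=133 best=133 *, r--
l=0 r=6: min(20,4)*6=24 best=133, r--
l=0 r=5: min(20,1)*5=5 best=133, r--
l=0 r=4: min(20,19)*4=76 best=133, r--
l=0 r=3: min(20,2)*3=6 best=133, r--
l=0 r=2: min(20,4)*2=8 best=133, r--
l=0 r=1: min(20,11)*1=11 best=133, r--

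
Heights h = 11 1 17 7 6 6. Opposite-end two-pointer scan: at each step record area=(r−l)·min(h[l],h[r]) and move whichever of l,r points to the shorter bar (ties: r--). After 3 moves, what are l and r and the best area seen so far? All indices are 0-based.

l=0 r=5: min(11,6)*5=30 best=30 *, r--
l=0 r=4: min(11,6)*4=24 best=30, r--
l=0 r=3: min(11,7)*3=21 best=30, r--

l=0, r=2, best area=30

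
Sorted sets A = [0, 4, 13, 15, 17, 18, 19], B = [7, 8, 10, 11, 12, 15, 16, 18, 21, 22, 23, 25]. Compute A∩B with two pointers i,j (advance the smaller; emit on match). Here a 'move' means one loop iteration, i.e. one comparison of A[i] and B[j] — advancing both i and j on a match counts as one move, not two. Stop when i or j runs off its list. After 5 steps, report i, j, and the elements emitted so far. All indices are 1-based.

i=3, j=4, emitted=[]

i=1 j=1: 0<7, i++
i=2 j=1: 4<7, i++
i=3 j=1: 13>7, j++
i=3 j=2: 13>8, j++
i=3 j=3: 13>10, j++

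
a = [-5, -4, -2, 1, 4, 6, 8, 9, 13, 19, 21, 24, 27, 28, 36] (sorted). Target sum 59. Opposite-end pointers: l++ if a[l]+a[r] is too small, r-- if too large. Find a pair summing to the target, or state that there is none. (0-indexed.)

l=0 r=14: -5+36=31 <59, l++
l=1 r=14: -4+36=32 <59, l++
l=2 r=14: -2+36=34 <59, l++
l=3 r=14: 1+36=37 <59, l++
l=4 r=14: 4+36=40 <59, l++
l=5 r=14: 6+36=42 <59, l++
l=6 r=14: 8+36=44 <59, l++
l=7 r=14: 9+36=45 <59, l++
l=8 r=14: 13+36=49 <59, l++
l=9 r=14: 19+36=55 <59, l++
l=10 r=14: 21+36=57 <59, l++
l=11 r=14: 24+36=60 >59, r--
l=11 r=13: 24+28=52 <59, l++
l=12 r=13: 27+28=55 <59, l++

no pair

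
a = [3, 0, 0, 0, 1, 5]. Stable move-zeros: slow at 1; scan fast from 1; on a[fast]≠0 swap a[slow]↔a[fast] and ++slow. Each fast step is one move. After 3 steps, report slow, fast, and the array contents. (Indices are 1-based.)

(s=1,f=1) a[fast]=3≠0 swap→a[1]=3 → slow++,fast++
(s=2,f=2) a[fast]=0 → fast++
(s=2,f=3) a[fast]=0 → fast++

slow=2, fast=4, a=[3, 0, 0, 0, 1, 5]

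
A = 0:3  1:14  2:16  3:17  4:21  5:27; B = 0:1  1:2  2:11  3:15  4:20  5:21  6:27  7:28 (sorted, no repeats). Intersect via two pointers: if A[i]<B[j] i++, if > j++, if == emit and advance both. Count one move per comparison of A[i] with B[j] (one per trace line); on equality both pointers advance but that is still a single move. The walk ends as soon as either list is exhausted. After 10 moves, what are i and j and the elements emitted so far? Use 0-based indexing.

i=0 j=0: 3>1, j++
i=0 j=1: 3>2, j++
i=0 j=2: 3<11, i++
i=1 j=2: 14>11, j++
i=1 j=3: 14<15, i++
i=2 j=3: 16>15, j++
i=2 j=4: 16<20, i++
i=3 j=4: 17<20, i++
i=4 j=4: 21>20, j++
i=4 j=5: 21==21 emit, i++,j++

i=5, j=6, emitted=[21]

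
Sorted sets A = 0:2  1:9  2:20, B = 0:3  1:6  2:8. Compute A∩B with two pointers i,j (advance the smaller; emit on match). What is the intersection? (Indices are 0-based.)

[i=0,j=0] 2<3 → i++
[i=1,j=0] 9>3 → j++
[i=1,j=1] 9>6 → j++
[i=1,j=2] 9>8 → j++

intersection = []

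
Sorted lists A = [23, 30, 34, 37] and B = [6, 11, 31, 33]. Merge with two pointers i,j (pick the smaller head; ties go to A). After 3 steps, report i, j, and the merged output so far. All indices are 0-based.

i=1, j=2, merged so far=[6, 11, 23]

[i=0,j=0] A[i]=23>B[j]=6 take 6 → j++
[i=0,j=1] A[i]=23>B[j]=11 take 11 → j++
[i=0,j=2] A[i]=23<=B[j]=31 take 23 → i++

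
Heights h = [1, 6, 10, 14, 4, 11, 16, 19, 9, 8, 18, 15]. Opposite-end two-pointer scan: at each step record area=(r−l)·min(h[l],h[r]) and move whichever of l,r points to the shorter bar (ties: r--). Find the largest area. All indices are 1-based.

max area = 112

l=1 r=12: min(1,15)*11=11 best=11 *, l++
l=2 r=12: min(6,15)*10=60 best=60 *, l++
l=3 r=12: min(10,15)*9=90 best=90 *, l++
l=4 r=12: min(14,15)*8=112 best=112 *, l++
l=5 r=12: min(4,15)*7=28 best=112, l++
l=6 r=12: min(11,15)*6=66 best=112, l++
l=7 r=12: min(16,15)*5=75 best=112, r--
l=7 r=11: min(16,18)*4=64 best=112, l++
l=8 r=11: min(19,18)*3=54 best=112, r--
l=8 r=10: min(19,8)*2=16 best=112, r--
l=8 r=9: min(19,9)*1=9 best=112, r--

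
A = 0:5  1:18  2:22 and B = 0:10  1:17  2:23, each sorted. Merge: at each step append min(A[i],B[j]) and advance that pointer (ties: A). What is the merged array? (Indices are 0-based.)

[5, 10, 17, 18, 22, 23]

i=0 j=0: A[i]=5<=B[j]=10 take 5, i++
i=1 j=0: A[i]=18>B[j]=10 take 10, j++
i=1 j=1: A[i]=18>B[j]=17 take 17, j++
i=1 j=2: A[i]=18<=B[j]=23 take 18, i++
i=2 j=2: A[i]=22<=B[j]=23 take 22, i++
i=3 j=2: A done, take B[j]=23, j++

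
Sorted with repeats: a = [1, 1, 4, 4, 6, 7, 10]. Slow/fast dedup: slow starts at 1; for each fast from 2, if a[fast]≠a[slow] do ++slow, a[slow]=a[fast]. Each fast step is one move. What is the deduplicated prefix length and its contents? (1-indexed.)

length 5; prefix = [1, 4, 6, 7, 10]

(s=1,f=2) a[fast]=1=a[slow] dup → fast++
(s=1,f=3) a[fast]=4≠a[slow]=1 write a[2]=4 → slow++,fast++
(s=2,f=4) a[fast]=4=a[slow] dup → fast++
(s=2,f=5) a[fast]=6≠a[slow]=4 write a[3]=6 → slow++,fast++
(s=3,f=6) a[fast]=7≠a[slow]=6 write a[4]=7 → slow++,fast++
(s=4,f=7) a[fast]=10≠a[slow]=7 write a[5]=10 → slow++,fast++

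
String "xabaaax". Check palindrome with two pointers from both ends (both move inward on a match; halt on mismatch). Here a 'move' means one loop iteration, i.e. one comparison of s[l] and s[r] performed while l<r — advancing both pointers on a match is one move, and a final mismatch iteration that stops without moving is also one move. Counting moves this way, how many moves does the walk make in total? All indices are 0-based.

3 moves

l=0 r=6: 'x'=='x', l++,r--
l=1 r=5: 'a'=='a', l++,r--
l=2 r=4: 'b'!='a', stop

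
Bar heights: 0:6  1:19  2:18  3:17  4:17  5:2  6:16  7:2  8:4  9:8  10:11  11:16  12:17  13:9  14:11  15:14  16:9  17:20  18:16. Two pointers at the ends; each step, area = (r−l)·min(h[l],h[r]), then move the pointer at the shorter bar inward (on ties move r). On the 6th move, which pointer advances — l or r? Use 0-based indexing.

[0,18] min(6,16)*18=108 best=108 * → l++
[1,18] min(19,16)*17=272 best=272 * → r--
[1,17] min(19,20)*16=304 best=304 * → l++
[2,17] min(18,20)*15=270 best=304 → l++
[3,17] min(17,20)*14=238 best=304 → l++
[4,17] min(17,20)*13=221 best=304 → l++

l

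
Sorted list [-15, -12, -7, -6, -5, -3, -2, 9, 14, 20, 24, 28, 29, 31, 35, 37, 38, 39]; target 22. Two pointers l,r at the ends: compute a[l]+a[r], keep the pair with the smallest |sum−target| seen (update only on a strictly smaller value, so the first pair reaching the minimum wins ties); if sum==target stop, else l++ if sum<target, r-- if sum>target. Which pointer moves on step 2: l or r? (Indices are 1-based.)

r

l=1 r=18: -15+39=24 d=2 *, r--
l=1 r=17: -15+38=23 d=1 *, r--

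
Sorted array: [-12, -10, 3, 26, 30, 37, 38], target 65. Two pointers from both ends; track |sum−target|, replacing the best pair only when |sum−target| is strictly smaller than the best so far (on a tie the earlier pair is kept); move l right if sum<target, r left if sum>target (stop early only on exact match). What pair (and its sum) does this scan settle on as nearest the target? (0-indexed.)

pair (26, 38) with sum 64 (|Δ|=1)

[0,6] -12+38=26 d=39 * → l++
[1,6] -10+38=28 d=37 * → l++
[2,6] 3+38=41 d=24 * → l++
[3,6] 26+38=64 d=1 * → l++
[4,6] 30+38=68 d=3 → r--
[4,5] 30+37=67 d=2 → r--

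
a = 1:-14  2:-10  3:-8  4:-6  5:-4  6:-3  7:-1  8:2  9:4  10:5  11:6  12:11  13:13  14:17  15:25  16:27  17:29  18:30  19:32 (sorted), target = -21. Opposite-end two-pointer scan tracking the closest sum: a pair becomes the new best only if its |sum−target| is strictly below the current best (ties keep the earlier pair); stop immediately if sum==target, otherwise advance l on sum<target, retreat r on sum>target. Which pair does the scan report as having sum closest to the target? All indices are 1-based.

pair (-14, -6) with sum -20 (|Δ|=1)

[1,19] -14+32=18 d=39 * → r--
[1,18] -14+30=16 d=37 * → r--
[1,17] -14+29=15 d=36 * → r--
[1,16] -14+27=13 d=34 * → r--
[1,15] -14+25=11 d=32 * → r--
[1,14] -14+17=3 d=24 * → r--
[1,13] -14+13=-1 d=20 * → r--
[1,12] -14+11=-3 d=18 * → r--
[1,11] -14+6=-8 d=13 * → r--
[1,10] -14+5=-9 d=12 * → r--
[1,9] -14+4=-10 d=11 * → r--
[1,8] -14+2=-12 d=9 * → r--
[1,7] -14+-1=-15 d=6 * → r--
[1,6] -14+-3=-17 d=4 * → r--
[1,5] -14+-4=-18 d=3 * → r--
[1,4] -14+-6=-20 d=1 * → r--
[1,3] -14+-8=-22 d=1 → l++
[2,3] -10+-8=-18 d=3 → r--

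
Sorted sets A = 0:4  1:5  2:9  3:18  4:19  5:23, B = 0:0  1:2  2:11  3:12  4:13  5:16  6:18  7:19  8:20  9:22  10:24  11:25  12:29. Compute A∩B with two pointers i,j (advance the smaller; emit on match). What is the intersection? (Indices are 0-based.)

intersection = [18, 19]

[i=0,j=0] 4>0 → j++
[i=0,j=1] 4>2 → j++
[i=0,j=2] 4<11 → i++
[i=1,j=2] 5<11 → i++
[i=2,j=2] 9<11 → i++
[i=3,j=2] 18>11 → j++
[i=3,j=3] 18>12 → j++
[i=3,j=4] 18>13 → j++
[i=3,j=5] 18>16 → j++
[i=3,j=6] 18==18 emit → i++,j++
[i=4,j=7] 19==19 emit → i++,j++
[i=5,j=8] 23>20 → j++
[i=5,j=9] 23>22 → j++
[i=5,j=10] 23<24 → i++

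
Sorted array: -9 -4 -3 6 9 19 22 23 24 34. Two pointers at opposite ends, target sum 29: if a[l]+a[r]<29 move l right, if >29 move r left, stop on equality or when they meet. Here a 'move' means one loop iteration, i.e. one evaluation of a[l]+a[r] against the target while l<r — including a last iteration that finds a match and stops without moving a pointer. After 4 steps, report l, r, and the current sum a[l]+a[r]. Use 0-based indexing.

l=3, r=8, sum=30

l=0 r=9: -9+34=25 <29, l++
l=1 r=9: -4+34=30 >29, r--
l=1 r=8: -4+24=20 <29, l++
l=2 r=8: -3+24=21 <29, l++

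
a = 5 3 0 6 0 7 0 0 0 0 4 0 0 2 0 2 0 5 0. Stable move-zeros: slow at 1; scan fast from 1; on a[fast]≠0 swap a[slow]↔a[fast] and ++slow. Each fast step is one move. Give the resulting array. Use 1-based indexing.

[5, 3, 6, 7, 4, 2, 2, 5, 0, 0, 0, 0, 0, 0, 0, 0, 0, 0, 0]

slow=1 fast=1: a[fast]=5≠0 swap→a[1]=5, slow++,fast++
slow=2 fast=2: a[fast]=3≠0 swap→a[2]=3, slow++,fast++
slow=3 fast=3: a[fast]=0, fast++
slow=3 fast=4: a[fast]=6≠0 swap→a[3]=6, slow++,fast++
slow=4 fast=5: a[fast]=0, fast++
slow=4 fast=6: a[fast]=7≠0 swap→a[4]=7, slow++,fast++
slow=5 fast=7: a[fast]=0, fast++
slow=5 fast=8: a[fast]=0, fast++
slow=5 fast=9: a[fast]=0, fast++
slow=5 fast=10: a[fast]=0, fast++
slow=5 fast=11: a[fast]=4≠0 swap→a[5]=4, slow++,fast++
slow=6 fast=12: a[fast]=0, fast++
slow=6 fast=13: a[fast]=0, fast++
slow=6 fast=14: a[fast]=2≠0 swap→a[6]=2, slow++,fast++
slow=7 fast=15: a[fast]=0, fast++
slow=7 fast=16: a[fast]=2≠0 swap→a[7]=2, slow++,fast++
slow=8 fast=17: a[fast]=0, fast++
slow=8 fast=18: a[fast]=5≠0 swap→a[8]=5, slow++,fast++
slow=9 fast=19: a[fast]=0, fast++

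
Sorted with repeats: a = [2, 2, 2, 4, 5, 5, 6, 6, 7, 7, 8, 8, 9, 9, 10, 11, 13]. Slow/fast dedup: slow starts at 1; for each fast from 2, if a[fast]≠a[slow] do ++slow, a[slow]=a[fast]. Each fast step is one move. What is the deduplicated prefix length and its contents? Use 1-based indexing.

length 10; prefix = [2, 4, 5, 6, 7, 8, 9, 10, 11, 13]

slow=1 fast=2: a[fast]=2=a[slow] dup, fast++
slow=1 fast=3: a[fast]=2=a[slow] dup, fast++
slow=1 fast=4: a[fast]=4≠a[slow]=2 write a[2]=4, slow++,fast++
slow=2 fast=5: a[fast]=5≠a[slow]=4 write a[3]=5, slow++,fast++
slow=3 fast=6: a[fast]=5=a[slow] dup, fast++
slow=3 fast=7: a[fast]=6≠a[slow]=5 write a[4]=6, slow++,fast++
slow=4 fast=8: a[fast]=6=a[slow] dup, fast++
slow=4 fast=9: a[fast]=7≠a[slow]=6 write a[5]=7, slow++,fast++
slow=5 fast=10: a[fast]=7=a[slow] dup, fast++
slow=5 fast=11: a[fast]=8≠a[slow]=7 write a[6]=8, slow++,fast++
slow=6 fast=12: a[fast]=8=a[slow] dup, fast++
slow=6 fast=13: a[fast]=9≠a[slow]=8 write a[7]=9, slow++,fast++
slow=7 fast=14: a[fast]=9=a[slow] dup, fast++
slow=7 fast=15: a[fast]=10≠a[slow]=9 write a[8]=10, slow++,fast++
slow=8 fast=16: a[fast]=11≠a[slow]=10 write a[9]=11, slow++,fast++
slow=9 fast=17: a[fast]=13≠a[slow]=11 write a[10]=13, slow++,fast++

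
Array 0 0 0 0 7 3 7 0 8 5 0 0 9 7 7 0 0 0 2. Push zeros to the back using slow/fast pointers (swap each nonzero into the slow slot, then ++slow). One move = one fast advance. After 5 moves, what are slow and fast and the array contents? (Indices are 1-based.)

slow=2, fast=6, a=[7, 0, 0, 0, 0, 3, 7, 0, 8, 5, 0, 0, 9, 7, 7, 0, 0, 0, 2]

slow=1 fast=1: a[fast]=0, fast++
slow=1 fast=2: a[fast]=0, fast++
slow=1 fast=3: a[fast]=0, fast++
slow=1 fast=4: a[fast]=0, fast++
slow=1 fast=5: a[fast]=7≠0 swap→a[1]=7, slow++,fast++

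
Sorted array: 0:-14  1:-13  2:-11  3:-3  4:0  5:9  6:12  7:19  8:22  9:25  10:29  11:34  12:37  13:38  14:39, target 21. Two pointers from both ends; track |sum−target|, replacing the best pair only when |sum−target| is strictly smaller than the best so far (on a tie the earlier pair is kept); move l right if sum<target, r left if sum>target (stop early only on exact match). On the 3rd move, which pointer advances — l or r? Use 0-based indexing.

r

[0,14] -14+39=25 d=4 * → r--
[0,13] -14+38=24 d=3 * → r--
[0,12] -14+37=23 d=2 * → r--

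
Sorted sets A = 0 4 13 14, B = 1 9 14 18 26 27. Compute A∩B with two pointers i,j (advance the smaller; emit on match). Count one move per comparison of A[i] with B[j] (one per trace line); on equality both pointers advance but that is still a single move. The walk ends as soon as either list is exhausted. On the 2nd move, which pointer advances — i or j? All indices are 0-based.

i=0 j=0: 0<1, i++
i=1 j=0: 4>1, j++

j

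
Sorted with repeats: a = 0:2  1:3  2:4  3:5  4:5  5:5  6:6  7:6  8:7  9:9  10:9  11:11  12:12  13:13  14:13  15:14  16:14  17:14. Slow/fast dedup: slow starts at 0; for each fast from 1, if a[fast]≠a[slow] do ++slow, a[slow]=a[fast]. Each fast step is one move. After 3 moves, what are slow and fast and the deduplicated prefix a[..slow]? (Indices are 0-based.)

slow=3, fast=4, prefix=[2, 3, 4, 5]

(s=0,f=1) a[fast]=3≠a[slow]=2 write a[1]=3 → slow++,fast++
(s=1,f=2) a[fast]=4≠a[slow]=3 write a[2]=4 → slow++,fast++
(s=2,f=3) a[fast]=5≠a[slow]=4 write a[3]=5 → slow++,fast++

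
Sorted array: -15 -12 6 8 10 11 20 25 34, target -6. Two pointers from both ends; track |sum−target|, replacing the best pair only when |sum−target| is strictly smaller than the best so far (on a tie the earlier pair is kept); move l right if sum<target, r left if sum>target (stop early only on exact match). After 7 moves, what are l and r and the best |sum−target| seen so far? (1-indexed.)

l=2, r=3, best |Δ|=1

l=1 r=9: -15+34=19 d=25 *, r--
l=1 r=8: -15+25=10 d=16 *, r--
l=1 r=7: -15+20=5 d=11 *, r--
l=1 r=6: -15+11=-4 d=2 *, r--
l=1 r=5: -15+10=-5 d=1 *, r--
l=1 r=4: -15+8=-7 d=1, l++
l=2 r=4: -12+8=-4 d=2, r--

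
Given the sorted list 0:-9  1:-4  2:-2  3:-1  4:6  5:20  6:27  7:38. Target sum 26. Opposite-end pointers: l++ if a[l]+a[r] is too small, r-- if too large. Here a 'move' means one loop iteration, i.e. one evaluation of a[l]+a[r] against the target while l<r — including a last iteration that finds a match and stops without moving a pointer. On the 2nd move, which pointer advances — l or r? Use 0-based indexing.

l

l=0 r=7: -9+38=29 >26, r--
l=0 r=6: -9+27=18 <26, l++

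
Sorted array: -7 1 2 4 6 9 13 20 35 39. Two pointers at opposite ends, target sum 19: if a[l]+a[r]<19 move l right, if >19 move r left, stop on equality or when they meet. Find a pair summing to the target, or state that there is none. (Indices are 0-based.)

[0,9] -7+39=32 >19 → r--
[0,8] -7+35=28 >19 → r--
[0,7] -7+20=13 <19 → l++
[1,7] 1+20=21 >19 → r--
[1,6] 1+13=14 <19 → l++
[2,6] 2+13=15 <19 → l++
[3,6] 4+13=17 <19 → l++
[4,6] 6+13=19 → found

(6, 13)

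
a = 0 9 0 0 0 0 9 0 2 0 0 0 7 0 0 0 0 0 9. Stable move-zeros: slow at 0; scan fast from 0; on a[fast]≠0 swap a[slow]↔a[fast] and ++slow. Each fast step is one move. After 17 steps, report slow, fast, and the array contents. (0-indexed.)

(s=0,f=0) a[fast]=0 → fast++
(s=0,f=1) a[fast]=9≠0 swap→a[0]=9 → slow++,fast++
(s=1,f=2) a[fast]=0 → fast++
(s=1,f=3) a[fast]=0 → fast++
(s=1,f=4) a[fast]=0 → fast++
(s=1,f=5) a[fast]=0 → fast++
(s=1,f=6) a[fast]=9≠0 swap→a[1]=9 → slow++,fast++
(s=2,f=7) a[fast]=0 → fast++
(s=2,f=8) a[fast]=2≠0 swap→a[2]=2 → slow++,fast++
(s=3,f=9) a[fast]=0 → fast++
(s=3,f=10) a[fast]=0 → fast++
(s=3,f=11) a[fast]=0 → fast++
(s=3,f=12) a[fast]=7≠0 swap→a[3]=7 → slow++,fast++
(s=4,f=13) a[fast]=0 → fast++
(s=4,f=14) a[fast]=0 → fast++
(s=4,f=15) a[fast]=0 → fast++
(s=4,f=16) a[fast]=0 → fast++

slow=4, fast=17, a=[9, 9, 2, 7, 0, 0, 0, 0, 0, 0, 0, 0, 0, 0, 0, 0, 0, 0, 9]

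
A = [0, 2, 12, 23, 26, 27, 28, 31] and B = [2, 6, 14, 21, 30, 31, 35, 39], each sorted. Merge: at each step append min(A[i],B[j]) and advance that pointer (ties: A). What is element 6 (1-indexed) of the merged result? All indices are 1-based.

merged[6] = 14

[i=1,j=1] A[i]=0<=B[j]=2 take 0 → i++
[i=2,j=1] A[i]=2<=B[j]=2 take 2 → i++
[i=3,j=1] A[i]=12>B[j]=2 take 2 → j++
[i=3,j=2] A[i]=12>B[j]=6 take 6 → j++
[i=3,j=3] A[i]=12<=B[j]=14 take 12 → i++
[i=4,j=3] A[i]=23>B[j]=14 take 14 → j++
[i=4,j=4] A[i]=23>B[j]=21 take 21 → j++
[i=4,j=5] A[i]=23<=B[j]=30 take 23 → i++
[i=5,j=5] A[i]=26<=B[j]=30 take 26 → i++
[i=6,j=5] A[i]=27<=B[j]=30 take 27 → i++
[i=7,j=5] A[i]=28<=B[j]=30 take 28 → i++
[i=8,j=5] A[i]=31>B[j]=30 take 30 → j++
[i=8,j=6] A[i]=31<=B[j]=31 take 31 → i++
[i=9,j=6] A done, take B[j]=31 → j++
[i=9,j=7] A done, take B[j]=35 → j++
[i=9,j=8] A done, take B[j]=39 → j++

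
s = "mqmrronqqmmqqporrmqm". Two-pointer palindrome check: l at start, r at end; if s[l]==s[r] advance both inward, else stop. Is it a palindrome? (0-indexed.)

not a palindrome (mismatch at 6,13)

[0,19] 'm'=='m' → l++,r--
[1,18] 'q'=='q' → l++,r--
[2,17] 'm'=='m' → l++,r--
[3,16] 'r'=='r' → l++,r--
[4,15] 'r'=='r' → l++,r--
[5,14] 'o'=='o' → l++,r--
[6,13] 'n'!='p' → stop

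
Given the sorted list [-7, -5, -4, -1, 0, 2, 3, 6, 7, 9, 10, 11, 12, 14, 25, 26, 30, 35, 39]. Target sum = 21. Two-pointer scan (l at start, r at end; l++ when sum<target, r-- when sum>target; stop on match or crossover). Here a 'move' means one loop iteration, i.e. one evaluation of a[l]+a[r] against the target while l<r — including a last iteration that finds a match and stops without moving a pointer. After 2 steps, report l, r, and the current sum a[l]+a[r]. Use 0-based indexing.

l=0, r=16, sum=23

l=0 r=18: -7+39=32 >21, r--
l=0 r=17: -7+35=28 >21, r--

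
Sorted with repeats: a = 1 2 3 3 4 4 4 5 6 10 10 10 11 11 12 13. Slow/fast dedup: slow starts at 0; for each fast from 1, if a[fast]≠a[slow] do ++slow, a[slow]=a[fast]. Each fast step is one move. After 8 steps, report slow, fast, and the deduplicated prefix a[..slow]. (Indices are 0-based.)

slow=0 fast=1: a[fast]=2≠a[slow]=1 write a[1]=2, slow++,fast++
slow=1 fast=2: a[fast]=3≠a[slow]=2 write a[2]=3, slow++,fast++
slow=2 fast=3: a[fast]=3=a[slow] dup, fast++
slow=2 fast=4: a[fast]=4≠a[slow]=3 write a[3]=4, slow++,fast++
slow=3 fast=5: a[fast]=4=a[slow] dup, fast++
slow=3 fast=6: a[fast]=4=a[slow] dup, fast++
slow=3 fast=7: a[fast]=5≠a[slow]=4 write a[4]=5, slow++,fast++
slow=4 fast=8: a[fast]=6≠a[slow]=5 write a[5]=6, slow++,fast++

slow=5, fast=9, prefix=[1, 2, 3, 4, 5, 6]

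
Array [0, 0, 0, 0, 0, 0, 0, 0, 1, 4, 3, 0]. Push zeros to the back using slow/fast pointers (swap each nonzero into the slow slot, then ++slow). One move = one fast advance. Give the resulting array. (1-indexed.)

(s=1,f=1) a[fast]=0 → fast++
(s=1,f=2) a[fast]=0 → fast++
(s=1,f=3) a[fast]=0 → fast++
(s=1,f=4) a[fast]=0 → fast++
(s=1,f=5) a[fast]=0 → fast++
(s=1,f=6) a[fast]=0 → fast++
(s=1,f=7) a[fast]=0 → fast++
(s=1,f=8) a[fast]=0 → fast++
(s=1,f=9) a[fast]=1≠0 swap→a[1]=1 → slow++,fast++
(s=2,f=10) a[fast]=4≠0 swap→a[2]=4 → slow++,fast++
(s=3,f=11) a[fast]=3≠0 swap→a[3]=3 → slow++,fast++
(s=4,f=12) a[fast]=0 → fast++

[1, 4, 3, 0, 0, 0, 0, 0, 0, 0, 0, 0]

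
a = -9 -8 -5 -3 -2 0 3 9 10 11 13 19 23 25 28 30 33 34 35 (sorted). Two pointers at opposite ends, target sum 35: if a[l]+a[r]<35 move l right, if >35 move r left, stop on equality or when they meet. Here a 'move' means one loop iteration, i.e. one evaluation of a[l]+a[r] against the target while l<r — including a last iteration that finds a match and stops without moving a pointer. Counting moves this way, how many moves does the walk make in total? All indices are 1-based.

[1,19] -9+35=26 <35 → l++
[2,19] -8+35=27 <35 → l++
[3,19] -5+35=30 <35 → l++
[4,19] -3+35=32 <35 → l++
[5,19] -2+35=33 <35 → l++
[6,19] 0+35=35 → found

6 moves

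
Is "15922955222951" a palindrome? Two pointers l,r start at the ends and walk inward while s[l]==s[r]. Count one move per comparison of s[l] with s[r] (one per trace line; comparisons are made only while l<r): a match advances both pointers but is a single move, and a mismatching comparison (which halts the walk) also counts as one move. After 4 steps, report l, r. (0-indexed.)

l=4, r=9

l=0 r=13: '1'=='1', l++,r--
l=1 r=12: '5'=='5', l++,r--
l=2 r=11: '9'=='9', l++,r--
l=3 r=10: '2'=='2', l++,r--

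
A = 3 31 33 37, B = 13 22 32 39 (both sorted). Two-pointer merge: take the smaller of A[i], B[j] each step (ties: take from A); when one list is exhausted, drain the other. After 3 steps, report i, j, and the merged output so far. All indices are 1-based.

i=1 j=1: A[i]=3<=B[j]=13 take 3, i++
i=2 j=1: A[i]=31>B[j]=13 take 13, j++
i=2 j=2: A[i]=31>B[j]=22 take 22, j++

i=2, j=3, merged so far=[3, 13, 22]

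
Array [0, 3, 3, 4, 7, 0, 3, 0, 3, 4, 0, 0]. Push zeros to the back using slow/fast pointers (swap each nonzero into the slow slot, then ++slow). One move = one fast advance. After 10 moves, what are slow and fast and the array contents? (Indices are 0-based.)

slow=7, fast=10, a=[3, 3, 4, 7, 3, 3, 4, 0, 0, 0, 0, 0]

slow=0 fast=0: a[fast]=0, fast++
slow=0 fast=1: a[fast]=3≠0 swap→a[0]=3, slow++,fast++
slow=1 fast=2: a[fast]=3≠0 swap→a[1]=3, slow++,fast++
slow=2 fast=3: a[fast]=4≠0 swap→a[2]=4, slow++,fast++
slow=3 fast=4: a[fast]=7≠0 swap→a[3]=7, slow++,fast++
slow=4 fast=5: a[fast]=0, fast++
slow=4 fast=6: a[fast]=3≠0 swap→a[4]=3, slow++,fast++
slow=5 fast=7: a[fast]=0, fast++
slow=5 fast=8: a[fast]=3≠0 swap→a[5]=3, slow++,fast++
slow=6 fast=9: a[fast]=4≠0 swap→a[6]=4, slow++,fast++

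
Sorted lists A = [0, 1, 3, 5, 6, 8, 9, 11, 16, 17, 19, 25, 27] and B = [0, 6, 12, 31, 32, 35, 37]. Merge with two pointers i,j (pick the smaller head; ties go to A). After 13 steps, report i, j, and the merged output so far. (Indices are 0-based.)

i=10, j=3, merged so far=[0, 0, 1, 3, 5, 6, 6, 8, 9, 11, 12, 16, 17]

[i=0,j=0] A[i]=0<=B[j]=0 take 0 → i++
[i=1,j=0] A[i]=1>B[j]=0 take 0 → j++
[i=1,j=1] A[i]=1<=B[j]=6 take 1 → i++
[i=2,j=1] A[i]=3<=B[j]=6 take 3 → i++
[i=3,j=1] A[i]=5<=B[j]=6 take 5 → i++
[i=4,j=1] A[i]=6<=B[j]=6 take 6 → i++
[i=5,j=1] A[i]=8>B[j]=6 take 6 → j++
[i=5,j=2] A[i]=8<=B[j]=12 take 8 → i++
[i=6,j=2] A[i]=9<=B[j]=12 take 9 → i++
[i=7,j=2] A[i]=11<=B[j]=12 take 11 → i++
[i=8,j=2] A[i]=16>B[j]=12 take 12 → j++
[i=8,j=3] A[i]=16<=B[j]=31 take 16 → i++
[i=9,j=3] A[i]=17<=B[j]=31 take 17 → i++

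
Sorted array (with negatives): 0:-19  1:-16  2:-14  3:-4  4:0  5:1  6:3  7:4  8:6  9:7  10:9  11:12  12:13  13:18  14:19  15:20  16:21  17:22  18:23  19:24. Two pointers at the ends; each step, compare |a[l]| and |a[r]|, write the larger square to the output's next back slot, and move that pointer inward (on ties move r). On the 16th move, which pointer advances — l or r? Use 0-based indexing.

r

l=0 r=19: |-19|<=|24| out[19]=576, r--
l=0 r=18: |-19|<=|23| out[18]=529, r--
l=0 r=17: |-19|<=|22| out[17]=484, r--
l=0 r=16: |-19|<=|21| out[16]=441, r--
l=0 r=15: |-19|<=|20| out[15]=400, r--
l=0 r=14: |-19|<=|19| out[14]=361, r--
l=0 r=13: |-19|>|18| out[13]=361, l++
l=1 r=13: |-16|<=|18| out[12]=324, r--
l=1 r=12: |-16|>|13| out[11]=256, l++
l=2 r=12: |-14|>|13| out[10]=196, l++
l=3 r=12: |-4|<=|13| out[9]=169, r--
l=3 r=11: |-4|<=|12| out[8]=144, r--
l=3 r=10: |-4|<=|9| out[7]=81, r--
l=3 r=9: |-4|<=|7| out[6]=49, r--
l=3 r=8: |-4|<=|6| out[5]=36, r--
l=3 r=7: |-4|<=|4| out[4]=16, r--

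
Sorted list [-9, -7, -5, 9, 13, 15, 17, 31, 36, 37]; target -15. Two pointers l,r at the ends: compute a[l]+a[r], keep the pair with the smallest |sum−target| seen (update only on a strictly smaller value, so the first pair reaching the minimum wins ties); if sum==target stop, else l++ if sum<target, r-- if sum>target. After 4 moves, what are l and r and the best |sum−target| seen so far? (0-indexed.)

l=0, r=5, best |Δ|=23

[0,9] -9+37=28 d=43 * → r--
[0,8] -9+36=27 d=42 * → r--
[0,7] -9+31=22 d=37 * → r--
[0,6] -9+17=8 d=23 * → r--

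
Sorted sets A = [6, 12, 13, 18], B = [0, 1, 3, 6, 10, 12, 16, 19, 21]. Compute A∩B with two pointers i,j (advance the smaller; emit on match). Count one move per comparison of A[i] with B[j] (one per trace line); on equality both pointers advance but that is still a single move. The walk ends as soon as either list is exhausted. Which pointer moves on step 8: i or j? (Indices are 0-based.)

j

[i=0,j=0] 6>0 → j++
[i=0,j=1] 6>1 → j++
[i=0,j=2] 6>3 → j++
[i=0,j=3] 6==6 emit → i++,j++
[i=1,j=4] 12>10 → j++
[i=1,j=5] 12==12 emit → i++,j++
[i=2,j=6] 13<16 → i++
[i=3,j=6] 18>16 → j++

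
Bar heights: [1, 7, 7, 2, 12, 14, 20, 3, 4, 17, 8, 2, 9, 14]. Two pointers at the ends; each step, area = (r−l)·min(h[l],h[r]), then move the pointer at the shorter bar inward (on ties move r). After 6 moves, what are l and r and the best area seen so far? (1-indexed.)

l=6, r=13, best area=112

[1,14] min(1,14)*13=13 best=13 * → l++
[2,14] min(7,14)*12=84 best=84 * → l++
[3,14] min(7,14)*11=77 best=84 → l++
[4,14] min(2,14)*10=20 best=84 → l++
[5,14] min(12,14)*9=108 best=108 * → l++
[6,14] min(14,14)*8=112 best=112 * → r--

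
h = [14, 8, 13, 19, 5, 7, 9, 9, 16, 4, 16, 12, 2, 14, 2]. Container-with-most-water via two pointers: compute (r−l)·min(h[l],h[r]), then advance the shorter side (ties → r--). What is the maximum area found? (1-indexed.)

max area = 182

l=1 r=15: min(14,2)*14=28 best=28 *, r--
l=1 r=14: min(14,14)*13=182 best=182 *, r--
l=1 r=13: min(14,2)*12=24 best=182, r--
l=1 r=12: min(14,12)*11=132 best=182, r--
l=1 r=11: min(14,16)*10=140 best=182, l++
l=2 r=11: min(8,16)*9=72 best=182, l++
l=3 r=11: min(13,16)*8=104 best=182, l++
l=4 r=11: min(19,16)*7=112 best=182, r--
l=4 r=10: min(19,4)*6=24 best=182, r--
l=4 r=9: min(19,16)*5=80 best=182, r--
l=4 r=8: min(19,9)*4=36 best=182, r--
l=4 r=7: min(19,9)*3=27 best=182, r--
l=4 r=6: min(19,7)*2=14 best=182, r--
l=4 r=5: min(19,5)*1=5 best=182, r--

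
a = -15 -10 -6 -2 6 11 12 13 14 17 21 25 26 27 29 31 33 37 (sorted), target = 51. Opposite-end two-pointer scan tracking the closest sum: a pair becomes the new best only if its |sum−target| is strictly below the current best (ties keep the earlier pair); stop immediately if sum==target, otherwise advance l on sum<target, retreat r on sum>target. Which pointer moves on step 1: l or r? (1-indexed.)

l

l=1 r=18: -15+37=22 d=29 *, l++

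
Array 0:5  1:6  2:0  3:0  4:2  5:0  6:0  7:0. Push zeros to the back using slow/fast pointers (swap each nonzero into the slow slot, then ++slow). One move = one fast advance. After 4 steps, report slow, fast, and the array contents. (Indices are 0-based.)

slow=0 fast=0: a[fast]=5≠0 swap→a[0]=5, slow++,fast++
slow=1 fast=1: a[fast]=6≠0 swap→a[1]=6, slow++,fast++
slow=2 fast=2: a[fast]=0, fast++
slow=2 fast=3: a[fast]=0, fast++

slow=2, fast=4, a=[5, 6, 0, 0, 2, 0, 0, 0]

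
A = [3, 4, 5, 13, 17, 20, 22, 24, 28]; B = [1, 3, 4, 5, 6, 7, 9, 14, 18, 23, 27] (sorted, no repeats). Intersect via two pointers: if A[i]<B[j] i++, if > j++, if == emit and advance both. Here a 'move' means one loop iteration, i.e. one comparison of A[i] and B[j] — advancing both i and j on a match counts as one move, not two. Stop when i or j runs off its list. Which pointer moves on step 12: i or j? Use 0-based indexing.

i

[i=0,j=0] 3>1 → j++
[i=0,j=1] 3==3 emit → i++,j++
[i=1,j=2] 4==4 emit → i++,j++
[i=2,j=3] 5==5 emit → i++,j++
[i=3,j=4] 13>6 → j++
[i=3,j=5] 13>7 → j++
[i=3,j=6] 13>9 → j++
[i=3,j=7] 13<14 → i++
[i=4,j=7] 17>14 → j++
[i=4,j=8] 17<18 → i++
[i=5,j=8] 20>18 → j++
[i=5,j=9] 20<23 → i++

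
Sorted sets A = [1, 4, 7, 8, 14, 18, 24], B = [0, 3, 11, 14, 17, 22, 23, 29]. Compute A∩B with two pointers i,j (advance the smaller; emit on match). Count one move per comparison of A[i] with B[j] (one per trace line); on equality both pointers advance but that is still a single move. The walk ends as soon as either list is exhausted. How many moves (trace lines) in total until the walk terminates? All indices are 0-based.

13 moves

i=0 j=0: 1>0, j++
i=0 j=1: 1<3, i++
i=1 j=1: 4>3, j++
i=1 j=2: 4<11, i++
i=2 j=2: 7<11, i++
i=3 j=2: 8<11, i++
i=4 j=2: 14>11, j++
i=4 j=3: 14==14 emit, i++,j++
i=5 j=4: 18>17, j++
i=5 j=5: 18<22, i++
i=6 j=5: 24>22, j++
i=6 j=6: 24>23, j++
i=6 j=7: 24<29, i++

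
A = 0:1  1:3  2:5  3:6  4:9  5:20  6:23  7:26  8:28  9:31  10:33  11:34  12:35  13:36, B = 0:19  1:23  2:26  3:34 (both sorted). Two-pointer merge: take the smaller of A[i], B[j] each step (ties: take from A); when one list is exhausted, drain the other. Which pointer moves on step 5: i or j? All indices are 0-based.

i=0 j=0: A[i]=1<=B[j]=19 take 1, i++
i=1 j=0: A[i]=3<=B[j]=19 take 3, i++
i=2 j=0: A[i]=5<=B[j]=19 take 5, i++
i=3 j=0: A[i]=6<=B[j]=19 take 6, i++
i=4 j=0: A[i]=9<=B[j]=19 take 9, i++

i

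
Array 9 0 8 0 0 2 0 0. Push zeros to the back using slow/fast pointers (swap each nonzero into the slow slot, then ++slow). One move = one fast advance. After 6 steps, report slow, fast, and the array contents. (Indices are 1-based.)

slow=4, fast=7, a=[9, 8, 2, 0, 0, 0, 0, 0]

slow=1 fast=1: a[fast]=9≠0 swap→a[1]=9, slow++,fast++
slow=2 fast=2: a[fast]=0, fast++
slow=2 fast=3: a[fast]=8≠0 swap→a[2]=8, slow++,fast++
slow=3 fast=4: a[fast]=0, fast++
slow=3 fast=5: a[fast]=0, fast++
slow=3 fast=6: a[fast]=2≠0 swap→a[3]=2, slow++,fast++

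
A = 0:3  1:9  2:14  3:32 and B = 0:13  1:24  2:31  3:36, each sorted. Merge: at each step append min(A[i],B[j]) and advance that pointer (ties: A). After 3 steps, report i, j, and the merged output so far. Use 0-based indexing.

i=2, j=1, merged so far=[3, 9, 13]

i=0 j=0: A[i]=3<=B[j]=13 take 3, i++
i=1 j=0: A[i]=9<=B[j]=13 take 9, i++
i=2 j=0: A[i]=14>B[j]=13 take 13, j++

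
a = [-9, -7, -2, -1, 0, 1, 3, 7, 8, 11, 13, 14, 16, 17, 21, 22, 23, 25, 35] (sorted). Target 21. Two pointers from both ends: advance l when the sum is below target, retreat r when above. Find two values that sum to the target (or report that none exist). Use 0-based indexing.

(-2, 23)

l=0 r=18: -9+35=26 >21, r--
l=0 r=17: -9+25=16 <21, l++
l=1 r=17: -7+25=18 <21, l++
l=2 r=17: -2+25=23 >21, r--
l=2 r=16: -2+23=21, found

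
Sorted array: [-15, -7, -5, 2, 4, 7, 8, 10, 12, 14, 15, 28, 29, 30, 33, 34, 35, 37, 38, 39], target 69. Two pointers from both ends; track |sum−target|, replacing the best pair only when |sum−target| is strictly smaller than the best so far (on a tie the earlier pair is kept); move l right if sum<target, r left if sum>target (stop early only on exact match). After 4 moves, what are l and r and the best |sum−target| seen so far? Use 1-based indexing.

l=1 r=20: -15+39=24 d=45 *, l++
l=2 r=20: -7+39=32 d=37 *, l++
l=3 r=20: -5+39=34 d=35 *, l++
l=4 r=20: 2+39=41 d=28 *, l++

l=5, r=20, best |Δ|=28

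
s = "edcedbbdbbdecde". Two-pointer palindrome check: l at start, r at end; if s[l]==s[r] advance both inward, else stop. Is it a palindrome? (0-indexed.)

palindrome

[0,14] 'e'=='e' → l++,r--
[1,13] 'd'=='d' → l++,r--
[2,12] 'c'=='c' → l++,r--
[3,11] 'e'=='e' → l++,r--
[4,10] 'd'=='d' → l++,r--
[5,9] 'b'=='b' → l++,r--
[6,8] 'b'=='b' → l++,r--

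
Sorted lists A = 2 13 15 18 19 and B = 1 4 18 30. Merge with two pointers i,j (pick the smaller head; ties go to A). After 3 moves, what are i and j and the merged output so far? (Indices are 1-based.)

i=1 j=1: A[i]=2>B[j]=1 take 1, j++
i=1 j=2: A[i]=2<=B[j]=4 take 2, i++
i=2 j=2: A[i]=13>B[j]=4 take 4, j++

i=2, j=3, merged so far=[1, 2, 4]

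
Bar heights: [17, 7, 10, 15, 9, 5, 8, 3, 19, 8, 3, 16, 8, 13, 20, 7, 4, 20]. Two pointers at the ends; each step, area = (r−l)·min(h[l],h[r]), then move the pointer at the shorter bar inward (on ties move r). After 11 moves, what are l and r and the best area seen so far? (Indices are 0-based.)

l=0 r=17: min(17,20)*17=289 best=289 *, l++
l=1 r=17: min(7,20)*16=112 best=289, l++
l=2 r=17: min(10,20)*15=150 best=289, l++
l=3 r=17: min(15,20)*14=210 best=289, l++
l=4 r=17: min(9,20)*13=117 best=289, l++
l=5 r=17: min(5,20)*12=60 best=289, l++
l=6 r=17: min(8,20)*11=88 best=289, l++
l=7 r=17: min(3,20)*10=30 best=289, l++
l=8 r=17: min(19,20)*9=171 best=289, l++
l=9 r=17: min(8,20)*8=64 best=289, l++
l=10 r=17: min(3,20)*7=21 best=289, l++

l=11, r=17, best area=289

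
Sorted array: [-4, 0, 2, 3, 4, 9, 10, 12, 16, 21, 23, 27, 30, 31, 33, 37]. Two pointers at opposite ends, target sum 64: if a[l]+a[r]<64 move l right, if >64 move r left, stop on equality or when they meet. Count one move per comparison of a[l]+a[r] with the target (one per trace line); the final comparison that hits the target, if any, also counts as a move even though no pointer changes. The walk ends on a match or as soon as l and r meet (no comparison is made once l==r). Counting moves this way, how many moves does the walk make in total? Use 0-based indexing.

12 moves

l=0 r=15: -4+37=33 <64, l++
l=1 r=15: 0+37=37 <64, l++
l=2 r=15: 2+37=39 <64, l++
l=3 r=15: 3+37=40 <64, l++
l=4 r=15: 4+37=41 <64, l++
l=5 r=15: 9+37=46 <64, l++
l=6 r=15: 10+37=47 <64, l++
l=7 r=15: 12+37=49 <64, l++
l=8 r=15: 16+37=53 <64, l++
l=9 r=15: 21+37=58 <64, l++
l=10 r=15: 23+37=60 <64, l++
l=11 r=15: 27+37=64, found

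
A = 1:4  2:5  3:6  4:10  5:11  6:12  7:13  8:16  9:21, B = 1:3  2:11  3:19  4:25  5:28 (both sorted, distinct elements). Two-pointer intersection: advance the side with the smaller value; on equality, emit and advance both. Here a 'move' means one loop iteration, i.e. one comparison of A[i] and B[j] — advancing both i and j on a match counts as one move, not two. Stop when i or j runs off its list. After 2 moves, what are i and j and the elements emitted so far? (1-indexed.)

[i=1,j=1] 4>3 → j++
[i=1,j=2] 4<11 → i++

i=2, j=2, emitted=[]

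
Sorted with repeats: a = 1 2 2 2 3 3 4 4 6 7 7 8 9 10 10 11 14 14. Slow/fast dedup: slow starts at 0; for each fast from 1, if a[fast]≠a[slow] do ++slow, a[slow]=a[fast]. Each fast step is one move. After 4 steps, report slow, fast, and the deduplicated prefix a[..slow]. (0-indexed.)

slow=2, fast=5, prefix=[1, 2, 3]

(s=0,f=1) a[fast]=2≠a[slow]=1 write a[1]=2 → slow++,fast++
(s=1,f=2) a[fast]=2=a[slow] dup → fast++
(s=1,f=3) a[fast]=2=a[slow] dup → fast++
(s=1,f=4) a[fast]=3≠a[slow]=2 write a[2]=3 → slow++,fast++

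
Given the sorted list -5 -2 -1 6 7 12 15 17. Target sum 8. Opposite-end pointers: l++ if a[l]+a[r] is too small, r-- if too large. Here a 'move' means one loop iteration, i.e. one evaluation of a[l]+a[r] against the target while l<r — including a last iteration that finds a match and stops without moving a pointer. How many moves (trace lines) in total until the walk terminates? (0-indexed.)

l=0 r=7: -5+17=12 >8, r--
l=0 r=6: -5+15=10 >8, r--
l=0 r=5: -5+12=7 <8, l++
l=1 r=5: -2+12=10 >8, r--
l=1 r=4: -2+7=5 <8, l++
l=2 r=4: -1+7=6 <8, l++
l=3 r=4: 6+7=13 >8, r--

7 moves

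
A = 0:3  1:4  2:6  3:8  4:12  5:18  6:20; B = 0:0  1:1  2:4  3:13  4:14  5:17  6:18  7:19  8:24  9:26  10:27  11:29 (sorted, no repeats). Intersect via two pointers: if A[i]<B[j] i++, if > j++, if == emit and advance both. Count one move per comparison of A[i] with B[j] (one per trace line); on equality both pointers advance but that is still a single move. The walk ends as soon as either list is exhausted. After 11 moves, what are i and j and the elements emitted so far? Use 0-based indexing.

i=6, j=7, emitted=[4, 18]

[i=0,j=0] 3>0 → j++
[i=0,j=1] 3>1 → j++
[i=0,j=2] 3<4 → i++
[i=1,j=2] 4==4 emit → i++,j++
[i=2,j=3] 6<13 → i++
[i=3,j=3] 8<13 → i++
[i=4,j=3] 12<13 → i++
[i=5,j=3] 18>13 → j++
[i=5,j=4] 18>14 → j++
[i=5,j=5] 18>17 → j++
[i=5,j=6] 18==18 emit → i++,j++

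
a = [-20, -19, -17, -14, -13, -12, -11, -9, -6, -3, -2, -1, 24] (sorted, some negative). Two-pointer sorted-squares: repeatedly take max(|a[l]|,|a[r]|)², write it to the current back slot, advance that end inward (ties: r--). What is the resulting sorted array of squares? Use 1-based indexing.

[1, 4, 9, 36, 81, 121, 144, 169, 196, 289, 361, 400, 576]

[1,13] |-20|<=|24| out[13]=576 → r--
[1,12] |-20|>|-1| out[12]=400 → l++
[2,12] |-19|>|-1| out[11]=361 → l++
[3,12] |-17|>|-1| out[10]=289 → l++
[4,12] |-14|>|-1| out[9]=196 → l++
[5,12] |-13|>|-1| out[8]=169 → l++
[6,12] |-12|>|-1| out[7]=144 → l++
[7,12] |-11|>|-1| out[6]=121 → l++
[8,12] |-9|>|-1| out[5]=81 → l++
[9,12] |-6|>|-1| out[4]=36 → l++
[10,12] |-3|>|-1| out[3]=9 → l++
[11,12] |-2|>|-1| out[2]=4 → l++
[12,12] |-1|<=|-1| out[1]=1 → r--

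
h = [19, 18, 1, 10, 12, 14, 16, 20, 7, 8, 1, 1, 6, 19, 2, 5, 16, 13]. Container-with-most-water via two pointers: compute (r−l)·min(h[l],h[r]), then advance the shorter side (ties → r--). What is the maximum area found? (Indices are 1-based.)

l=1 r=18: min(19,13)*17=221 best=221 *, r--
l=1 r=17: min(19,16)*16=256 best=256 *, r--
l=1 r=16: min(19,5)*15=75 best=256, r--
l=1 r=15: min(19,2)*14=28 best=256, r--
l=1 r=14: min(19,19)*13=247 best=256, r--
l=1 r=13: min(19,6)*12=72 best=256, r--
l=1 r=12: min(19,1)*11=11 best=256, r--
l=1 r=11: min(19,1)*10=10 best=256, r--
l=1 r=10: min(19,8)*9=72 best=256, r--
l=1 r=9: min(19,7)*8=56 best=256, r--
l=1 r=8: min(19,20)*7=133 best=256, l++
l=2 r=8: min(18,20)*6=108 best=256, l++
l=3 r=8: min(1,20)*5=5 best=256, l++
l=4 r=8: min(10,20)*4=40 best=256, l++
l=5 r=8: min(12,20)*3=36 best=256, l++
l=6 r=8: min(14,20)*2=28 best=256, l++
l=7 r=8: min(16,20)*1=16 best=256, l++

max area = 256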